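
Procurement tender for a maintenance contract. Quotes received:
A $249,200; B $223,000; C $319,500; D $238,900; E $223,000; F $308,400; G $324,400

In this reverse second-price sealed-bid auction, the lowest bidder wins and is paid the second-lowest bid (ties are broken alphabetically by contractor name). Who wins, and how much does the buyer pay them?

B is paid $223,000

Bids ranked: 223,000 (B) < 223,000 (E) < 238,900 (D) < 249,200 (A) < 308,400 (F) < 319,500 (C) < …
B and E tie at $223,000; tie-break gives it to B.
B is lowest; is paid the second-lowest bid, $223,000.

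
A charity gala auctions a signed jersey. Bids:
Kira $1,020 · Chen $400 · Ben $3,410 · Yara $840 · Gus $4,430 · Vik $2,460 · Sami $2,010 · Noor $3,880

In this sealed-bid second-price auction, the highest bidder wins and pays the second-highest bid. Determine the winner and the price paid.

Bids in order: 4,430 (Gus) > 3,880 (Noor) > 3,410 (Ben) > 2,460 (Vik) > 2,010 (Sami) > 1,020 (Kira) > …
Gus wins with the highest bid; price is set by the runner-up at $3,880.

Gus pays $3,880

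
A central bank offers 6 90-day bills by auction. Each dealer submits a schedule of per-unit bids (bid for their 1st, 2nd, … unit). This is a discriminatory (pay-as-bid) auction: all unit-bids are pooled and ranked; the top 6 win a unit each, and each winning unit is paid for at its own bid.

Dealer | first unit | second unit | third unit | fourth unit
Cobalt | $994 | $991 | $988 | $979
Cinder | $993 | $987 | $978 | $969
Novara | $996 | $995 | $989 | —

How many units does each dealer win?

Cinder 1, Cobalt 2, Novara 3

Merging the schedules and taking the best 6: 996 (Novara-1), 995 (Novara-2), 994 (Cobalt-1), 993 (Cinder-1), 991 (Cobalt-2), 989 (Novara-3)
Next rejected bid: $988 (not a price — pay-as-bid).
Allocation: Cinder 1, Cobalt 2, Novara 3.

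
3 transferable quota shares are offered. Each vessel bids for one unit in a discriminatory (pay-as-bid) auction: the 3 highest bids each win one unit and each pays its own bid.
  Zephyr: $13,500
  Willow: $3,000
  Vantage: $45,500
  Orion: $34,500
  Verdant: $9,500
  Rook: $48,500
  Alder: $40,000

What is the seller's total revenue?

Total revenue: $134,000

Bids ranked high→low: 48,500 (Rook), 45,500 (Vantage), 40,000 (Alder), 34,500 (Orion), 13,500 (Zephyr), …
Winners (3 units): Rook, Vantage, Alder.
Total revenue = 48,500 + 45,500 + 40,000 = $134,000.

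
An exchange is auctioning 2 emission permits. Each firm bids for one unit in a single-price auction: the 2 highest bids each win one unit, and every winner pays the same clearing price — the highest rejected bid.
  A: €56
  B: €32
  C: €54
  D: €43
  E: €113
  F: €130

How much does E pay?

Bids ranked high→low: 130 (F), 113 (E), 56 (A), 54 (C), …
The 2 highest are F, E.
Clearing price = highest rejected bid = €56.
E wins → pays €56.

E pays €56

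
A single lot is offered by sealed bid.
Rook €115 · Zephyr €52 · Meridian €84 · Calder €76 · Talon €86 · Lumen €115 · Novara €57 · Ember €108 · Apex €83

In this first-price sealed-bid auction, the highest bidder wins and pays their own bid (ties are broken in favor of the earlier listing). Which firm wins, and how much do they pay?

Bids in order: 115 (Rook) > 115 (Lumen) > 108 (Ember) > 86 (Talon) > 84 (Meridian) > 83 (Apex) > …
Rook and Lumen tie at €115; tie-break gives it to Rook.
Rook is highest → pays own bid, €115.

Rook pays €115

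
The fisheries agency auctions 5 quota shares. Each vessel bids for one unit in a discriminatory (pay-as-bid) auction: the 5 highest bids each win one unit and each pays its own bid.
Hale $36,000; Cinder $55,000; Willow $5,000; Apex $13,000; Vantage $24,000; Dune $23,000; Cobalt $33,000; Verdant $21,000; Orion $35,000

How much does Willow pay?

Willow pays $0

Bids ranked high→low: 55,000 (Cinder), 36,000 (Hale), 35,000 (Orion), 33,000 (Cobalt), 24,000 (Vantage), 23,000 (Dune), 21,000 (Verdant), …
The 5 highest are Cinder, Hale, Orion, Cobalt, Vantage.
Willow does not win → $0.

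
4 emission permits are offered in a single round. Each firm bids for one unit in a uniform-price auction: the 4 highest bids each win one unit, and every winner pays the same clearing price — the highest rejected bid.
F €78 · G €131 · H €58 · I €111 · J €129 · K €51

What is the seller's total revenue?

Total revenue: €232

Bids ranked high→low: 131 (G), 129 (J), 111 (I), 78 (F), 58 (H), 51 (K)
Winners (4 units): G, J, I, F.
Highest unsuccessful bid: €58 → clearing price.
Total revenue = 4 × €58 = €232.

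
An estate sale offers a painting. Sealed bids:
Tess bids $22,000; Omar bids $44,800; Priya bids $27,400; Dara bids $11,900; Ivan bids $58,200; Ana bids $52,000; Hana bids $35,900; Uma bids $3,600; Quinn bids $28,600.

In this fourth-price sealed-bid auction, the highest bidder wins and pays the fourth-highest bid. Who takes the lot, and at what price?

Bids ranked: 58,200 (Ivan) > 52,000 (Ana) > 44,800 (Omar) > 35,900 (Hana) > 28,600 (Quinn) > 27,400 (Priya) > …
Ivan is highest; pays the fourth-highest bid, $35,900.

Ivan pays $35,900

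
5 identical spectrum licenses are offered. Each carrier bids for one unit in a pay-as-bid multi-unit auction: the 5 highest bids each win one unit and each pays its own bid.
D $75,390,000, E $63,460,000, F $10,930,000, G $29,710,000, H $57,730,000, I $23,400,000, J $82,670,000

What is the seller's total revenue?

Bids ranked high→low: 82,670,000 (J), 75,390,000 (D), 63,460,000 (E), 57,730,000 (H), 29,710,000 (G), 23,400,000 (I), 10,930,000 (F)
Top 5: J, D, E, H, G.
Total revenue = 82,670,000 + 75,390,000 + 63,460,000 + 57,730,000 + 29,710,000 = $308,960,000.

Total revenue: $308,960,000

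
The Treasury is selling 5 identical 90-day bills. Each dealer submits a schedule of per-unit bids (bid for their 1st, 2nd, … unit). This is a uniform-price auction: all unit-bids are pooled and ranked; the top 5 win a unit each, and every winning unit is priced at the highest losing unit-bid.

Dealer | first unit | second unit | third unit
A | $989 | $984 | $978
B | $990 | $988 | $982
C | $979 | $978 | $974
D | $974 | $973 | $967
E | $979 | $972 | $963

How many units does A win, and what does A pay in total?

Merging the schedules and taking the best 5: 990 (B-1), 989 (A-1), 988 (B-2), 984 (A-2), 982 (B-3)
First bid not allocated: $979.
A wins 2 unit(s) at $979 each.

A: 2 units, pays $1,958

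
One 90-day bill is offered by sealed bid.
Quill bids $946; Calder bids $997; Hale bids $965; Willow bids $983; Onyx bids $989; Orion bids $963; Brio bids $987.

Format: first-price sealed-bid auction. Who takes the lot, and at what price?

First-price sealed-bid auction: the highest bidder wins and pays their own bid.
Bids in order: 997 (Calder) > 989 (Onyx) > 987 (Brio) > 983 (Willow) > 965 (Hale) > 963 (Orion) > …
First-price: Calder pays what they bid, $997.

Calder pays $997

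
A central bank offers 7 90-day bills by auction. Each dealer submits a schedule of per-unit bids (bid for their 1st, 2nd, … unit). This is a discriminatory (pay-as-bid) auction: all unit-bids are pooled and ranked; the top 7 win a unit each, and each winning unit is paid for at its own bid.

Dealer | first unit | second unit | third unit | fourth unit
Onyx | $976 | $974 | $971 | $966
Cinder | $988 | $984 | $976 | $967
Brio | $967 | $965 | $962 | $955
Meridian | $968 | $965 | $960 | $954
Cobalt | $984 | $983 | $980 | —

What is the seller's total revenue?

Total revenue: $6,871

Pooled unit-bids ranked (top 7): 988 (Cinder-1), 984 (Cinder-2), 984 (Cobalt-1), 983 (Cobalt-2), 980 (Cobalt-3), 976 (Onyx-1), 976 (Cinder-3)
Next rejected bid: $974 (not a price — pay-as-bid).
Each winning unit pays its own bid.
Revenue = 988 + 984 + 984 + 983 + 980 + 976 + 976 = $6,871.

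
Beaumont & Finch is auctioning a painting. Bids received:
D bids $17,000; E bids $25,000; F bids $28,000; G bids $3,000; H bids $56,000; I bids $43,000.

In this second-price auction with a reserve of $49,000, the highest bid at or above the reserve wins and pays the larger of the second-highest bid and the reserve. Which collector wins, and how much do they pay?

H pays $49,000

Sorting bids: 56,000 (H) > 43,000 (I) > 28,000 (F) > 25,000 (E) > 17,000 (D) > 3,000 (G)
H has the top bid at or above the reserve ($56,000).
Second-highest bid $43,000 is below the reserve $49,000, so the reserve binds → payment $49,000.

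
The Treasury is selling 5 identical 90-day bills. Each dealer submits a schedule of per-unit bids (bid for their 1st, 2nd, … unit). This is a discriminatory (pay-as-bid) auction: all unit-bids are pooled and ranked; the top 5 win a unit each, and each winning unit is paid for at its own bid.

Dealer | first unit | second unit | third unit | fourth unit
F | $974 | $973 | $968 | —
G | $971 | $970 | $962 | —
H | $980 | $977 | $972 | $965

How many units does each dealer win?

F 2, H 3

Pooled unit-bids ranked (top 5): 980 (H-1), 977 (H-2), 974 (F-1), 973 (F-2), 972 (H-3)
Next rejected bid: $971 (not a price — pay-as-bid).
Allocation: F 2, H 3.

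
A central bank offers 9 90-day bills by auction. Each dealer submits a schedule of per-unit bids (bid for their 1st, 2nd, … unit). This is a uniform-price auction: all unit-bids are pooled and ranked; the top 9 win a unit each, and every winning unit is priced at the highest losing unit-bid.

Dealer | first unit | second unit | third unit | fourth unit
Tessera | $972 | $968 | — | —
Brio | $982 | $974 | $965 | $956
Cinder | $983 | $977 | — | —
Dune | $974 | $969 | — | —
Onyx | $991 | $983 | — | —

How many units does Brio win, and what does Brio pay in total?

Brio: 2 units, pays $1,936

All unit-bids, highest first — top 9: 991 (Onyx-1), 983 (Cinder-1), 983 (Onyx-2), 982 (Brio-1), 977 (Cinder-2), 974 (Brio-2), 974 (Dune-1), 972 (Tessera-1), 969 (Dune-2)
First bid not allocated: $968.
Brio wins 2 unit(s) at $968 each.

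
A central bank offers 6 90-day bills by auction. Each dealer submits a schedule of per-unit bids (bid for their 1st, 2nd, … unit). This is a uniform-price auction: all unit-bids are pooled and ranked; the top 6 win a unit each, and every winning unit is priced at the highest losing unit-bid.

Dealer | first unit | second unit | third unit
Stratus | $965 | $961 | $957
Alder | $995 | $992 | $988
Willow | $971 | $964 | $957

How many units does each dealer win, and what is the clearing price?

Alder 3, Stratus 1, Willow 2; clearing price $961

Pooled unit-bids ranked (top 6): 995 (Alder-1), 992 (Alder-2), 988 (Alder-3), 971 (Willow-1), 965 (Stratus-1), 964 (Willow-2)
First bid not allocated: $961.
Allocation: Alder 3, Stratus 1, Willow 2.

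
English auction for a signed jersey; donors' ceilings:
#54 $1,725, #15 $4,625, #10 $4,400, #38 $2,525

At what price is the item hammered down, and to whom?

Rule: the price rises until one bidder remains; the winner pays the price at which the last rival dropped out.
Limits in order: 4,625 (#15) > 4,400 (#10) > 2,525 (#38) > 1,725 (#54)
Bidding ends when #10 exits at $4,400; #15 takes it.

#15 wins at $4,400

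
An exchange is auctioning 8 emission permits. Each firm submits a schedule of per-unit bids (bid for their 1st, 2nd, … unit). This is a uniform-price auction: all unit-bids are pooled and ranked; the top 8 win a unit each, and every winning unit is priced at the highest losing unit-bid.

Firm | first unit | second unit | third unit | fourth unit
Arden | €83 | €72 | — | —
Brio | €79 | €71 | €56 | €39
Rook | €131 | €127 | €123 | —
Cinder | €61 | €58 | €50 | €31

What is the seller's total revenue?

Merging the schedules and taking the best 8: 131 (Rook-1), 127 (Rook-2), 123 (Rook-3), 83 (Arden-1), 79 (Brio-1), 72 (Arden-2), 71 (Brio-2), 61 (Cinder-1)
First bid not allocated: €58.
Allocation: Arden 2, Brio 2, Cinder 1, Rook 3. Every unit priced at €58.
Revenue = 8 × 58 = €464.

Total revenue: €464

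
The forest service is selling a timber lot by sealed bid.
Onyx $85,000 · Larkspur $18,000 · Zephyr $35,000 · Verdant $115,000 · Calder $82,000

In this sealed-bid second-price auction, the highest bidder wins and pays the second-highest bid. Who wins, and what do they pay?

Verdant pays $85,000

Bids ranked: 115,000 (Verdant) > 85,000 (Onyx) > 82,000 (Calder) > 35,000 (Zephyr) > 18,000 (Larkspur)
Verdant wins with the highest bid; price is set by the runner-up at $85,000.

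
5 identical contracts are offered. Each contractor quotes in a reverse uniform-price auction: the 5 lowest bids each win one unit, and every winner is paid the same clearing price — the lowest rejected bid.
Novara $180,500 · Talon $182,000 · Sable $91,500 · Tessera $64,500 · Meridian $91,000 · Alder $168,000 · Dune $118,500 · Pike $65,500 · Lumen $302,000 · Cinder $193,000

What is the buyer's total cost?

Total cost: $840,000

Sorting: 64,500 (Tessera), 65,500 (Pike), 91,000 (Meridian), 91,500 (Sable), 118,500 (Dune), 168,000 (Alder), 180,500 (Novara), …
The 5 lowest are Tessera, Pike, Meridian, Sable, Dune.
First losing bid is Alder's $168,000, which sets the uniform price.
Total cost = 5 × $168,000 = $840,000.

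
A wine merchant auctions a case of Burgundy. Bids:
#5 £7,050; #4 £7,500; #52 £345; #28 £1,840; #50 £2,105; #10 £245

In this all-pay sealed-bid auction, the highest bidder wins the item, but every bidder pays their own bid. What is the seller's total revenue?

Total revenue: £19,085

All-pay sealed-bid auction: the highest bidder wins the item, but every bidder pays their own bid.
Sorting bids: 7,500 (#4) > 7,050 (#5) > 2,105 (#50) > 1,840 (#28) > 345 (#52) > 245 (#10)
#4 wins with the top bid; all bids are sunk regardless.
Every bidder forfeits their bid regardless of winning.
Revenue = 7,050 + 7,500 + 345 + 1,840 + 2,105 + 245 = £19,085.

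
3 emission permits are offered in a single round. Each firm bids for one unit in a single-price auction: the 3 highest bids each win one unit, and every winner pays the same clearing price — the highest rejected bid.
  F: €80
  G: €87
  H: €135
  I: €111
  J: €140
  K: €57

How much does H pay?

Sorting: 140 (J), 135 (H), 111 (I), 87 (G), 80 (F), …
Winners (3 units): J, H, I.
First losing bid is G's €87, which sets the uniform price.
H wins → pays €87.

H pays €87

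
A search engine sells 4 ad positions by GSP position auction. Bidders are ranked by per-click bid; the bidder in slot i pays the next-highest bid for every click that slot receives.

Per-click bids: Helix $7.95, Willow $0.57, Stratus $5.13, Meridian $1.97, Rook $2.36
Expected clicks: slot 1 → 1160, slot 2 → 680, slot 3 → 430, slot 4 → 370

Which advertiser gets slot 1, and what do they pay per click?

Sorting advertisers: $7.95 (Helix) > $5.13 (Stratus) > $2.36 (Rook) > $1.97 (Meridian) > $0.57 (Willow)
Slot 1 goes to the first-ranked bidder, Helix, who pays the next bid down: $5.13/click.

Helix; $5.13 per click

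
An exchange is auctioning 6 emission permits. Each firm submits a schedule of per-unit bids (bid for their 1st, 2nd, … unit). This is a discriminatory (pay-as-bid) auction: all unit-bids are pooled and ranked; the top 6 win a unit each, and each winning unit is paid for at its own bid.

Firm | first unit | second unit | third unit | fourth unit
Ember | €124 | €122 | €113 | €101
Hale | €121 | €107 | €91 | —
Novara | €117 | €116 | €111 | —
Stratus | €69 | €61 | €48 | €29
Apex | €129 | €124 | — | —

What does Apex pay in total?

Apex pays €253

Pooled unit-bids ranked (top 6): 129 (Apex-1), 124 (Ember-1), 124 (Apex-2), 122 (Ember-2), 121 (Hale-1), 117 (Novara-1)
Next rejected bid: €116 (not a price — pay-as-bid).
Apex's winning unit-bids: 129 + 124 = €253.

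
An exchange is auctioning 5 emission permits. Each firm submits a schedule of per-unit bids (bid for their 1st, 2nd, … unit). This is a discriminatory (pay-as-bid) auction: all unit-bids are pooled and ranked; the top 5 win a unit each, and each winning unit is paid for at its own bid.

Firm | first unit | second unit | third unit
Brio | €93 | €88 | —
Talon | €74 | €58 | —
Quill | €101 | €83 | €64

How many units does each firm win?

Brio 2, Quill 2, Talon 1

All unit-bids, highest first — top 5: 101 (Quill-1), 93 (Brio-1), 88 (Brio-2), 83 (Quill-2), 74 (Talon-1)
Next rejected bid: €64 (not a price — pay-as-bid).
Allocation: Brio 2, Quill 2, Talon 1.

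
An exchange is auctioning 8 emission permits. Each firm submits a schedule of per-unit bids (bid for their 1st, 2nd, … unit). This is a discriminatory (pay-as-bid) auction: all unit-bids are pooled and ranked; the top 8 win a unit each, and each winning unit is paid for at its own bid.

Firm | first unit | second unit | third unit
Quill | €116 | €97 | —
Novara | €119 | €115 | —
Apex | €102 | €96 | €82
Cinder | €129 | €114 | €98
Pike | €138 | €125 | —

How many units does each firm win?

Apex 1, Cinder 2, Novara 2, Pike 2, Quill 1

Pooled unit-bids ranked (top 8): 138 (Pike-1), 129 (Cinder-1), 125 (Pike-2), 119 (Novara-1), 116 (Quill-1), 115 (Novara-2), 114 (Cinder-2), 102 (Apex-1)
Next rejected bid: €98 (not a price — pay-as-bid).
Allocation: Apex 1, Cinder 2, Novara 2, Pike 2, Quill 1.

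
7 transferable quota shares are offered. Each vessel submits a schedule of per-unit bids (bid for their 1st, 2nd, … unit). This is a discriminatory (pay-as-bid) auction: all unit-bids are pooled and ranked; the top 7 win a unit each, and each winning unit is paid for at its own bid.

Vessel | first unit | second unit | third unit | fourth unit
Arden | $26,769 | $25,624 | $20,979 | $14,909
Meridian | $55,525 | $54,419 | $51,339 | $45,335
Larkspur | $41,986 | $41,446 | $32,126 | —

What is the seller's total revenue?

All unit-bids, highest first — top 7: 55,525 (Meridian-1), 54,419 (Meridian-2), 51,339 (Meridian-3), 45,335 (Meridian-4), 41,986 (Larkspur-1), 41,446 (Larkspur-2), 32,126 (Larkspur-3)
Next rejected bid: $26,769 (not a price — pay-as-bid).
Each winning unit pays its own bid.
Revenue = 55,525 + 54,419 + 51,339 + 45,335 + 41,986 + 41,446 + 32,126 = $322,176.

Total revenue: $322,176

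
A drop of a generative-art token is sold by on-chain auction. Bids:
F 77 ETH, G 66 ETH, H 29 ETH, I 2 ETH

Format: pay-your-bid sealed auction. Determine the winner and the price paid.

F pays 77 ETH

Sorting bids: 77 (F) > 66 (G) > 29 (H) > 2 (I)
F is highest → pays own bid, 77 ETH.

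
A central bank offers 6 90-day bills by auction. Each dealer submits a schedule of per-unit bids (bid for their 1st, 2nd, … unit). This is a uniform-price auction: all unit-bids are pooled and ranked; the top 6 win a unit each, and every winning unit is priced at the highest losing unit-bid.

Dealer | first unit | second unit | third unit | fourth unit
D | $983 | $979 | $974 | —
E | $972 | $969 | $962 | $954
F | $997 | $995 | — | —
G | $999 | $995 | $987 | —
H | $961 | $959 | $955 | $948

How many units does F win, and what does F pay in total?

Merging the schedules and taking the best 6: 999 (G-1), 997 (F-1), 995 (F-2), 995 (G-2), 987 (G-3), 983 (D-1)
The (k+1)-th unit-bid is $979.
F wins 2 unit(s) at $979 each.

F: 2 units, pays $1,958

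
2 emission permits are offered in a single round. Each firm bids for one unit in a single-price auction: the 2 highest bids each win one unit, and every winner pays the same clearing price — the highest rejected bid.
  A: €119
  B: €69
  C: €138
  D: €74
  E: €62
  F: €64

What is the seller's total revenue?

Ordering the bids: 138 (C), 119 (A), 74 (D), 69 (B), …
Winners (2 units): C, A.
First losing bid is D's €74, which sets the uniform price.
Total revenue = 2 × €74 = €148.

Total revenue: €148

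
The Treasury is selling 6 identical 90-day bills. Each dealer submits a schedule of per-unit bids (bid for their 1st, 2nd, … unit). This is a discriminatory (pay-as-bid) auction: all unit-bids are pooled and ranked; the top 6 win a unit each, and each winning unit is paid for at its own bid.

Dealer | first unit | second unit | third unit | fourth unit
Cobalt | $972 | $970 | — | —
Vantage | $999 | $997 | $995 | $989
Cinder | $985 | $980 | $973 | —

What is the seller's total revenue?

Merging the schedules and taking the best 6: 999 (Vantage-1), 997 (Vantage-2), 995 (Vantage-3), 989 (Vantage-4), 985 (Cinder-1), 980 (Cinder-2)
Next rejected bid: $973 (not a price — pay-as-bid).
Each winning unit pays its own bid.
Revenue = 999 + 997 + 995 + 989 + 985 + 980 = $5,945.

Total revenue: $5,945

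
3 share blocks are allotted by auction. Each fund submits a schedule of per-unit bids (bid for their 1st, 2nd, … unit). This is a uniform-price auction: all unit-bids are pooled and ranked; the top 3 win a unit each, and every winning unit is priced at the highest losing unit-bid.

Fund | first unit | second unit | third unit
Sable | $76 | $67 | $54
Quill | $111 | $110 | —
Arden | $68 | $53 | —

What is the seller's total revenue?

All unit-bids, highest first — top 3: 111 (Quill-1), 110 (Quill-2), 76 (Sable-1)
The (k+1)-th unit-bid is $68.
Allocation: Quill 2, Sable 1. Every unit priced at $68.
Revenue = 3 × 68 = $204.

Total revenue: $204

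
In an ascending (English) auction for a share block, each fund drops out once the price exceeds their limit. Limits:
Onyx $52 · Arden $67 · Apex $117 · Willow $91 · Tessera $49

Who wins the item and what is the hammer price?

Apex wins at $91

Limits ranked: 117 (Apex) > 91 (Willow) > 67 (Arden) > 52 (Onyx) > 49 (Tessera)
Bidding ends when Willow exits at $91; Apex takes it.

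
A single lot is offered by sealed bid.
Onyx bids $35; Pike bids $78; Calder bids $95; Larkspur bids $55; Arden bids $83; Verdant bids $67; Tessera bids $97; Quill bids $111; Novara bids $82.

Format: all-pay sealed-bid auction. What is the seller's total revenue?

Total revenue: $703

Sorting bids: 111 (Quill) > 97 (Tessera) > 95 (Calder) > 83 (Arden) > 82 (Novara) > 78 (Pike) > …
Every bidder forfeits their bid regardless of winning.
Revenue = 35 + 78 + 95 + 55 + 83 + 67 + 97 + 111 + 82 = $703.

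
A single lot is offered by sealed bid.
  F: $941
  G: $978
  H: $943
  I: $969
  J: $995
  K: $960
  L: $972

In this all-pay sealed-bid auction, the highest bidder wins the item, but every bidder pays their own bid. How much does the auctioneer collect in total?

Total revenue: $6,758

All-pay sealed-bid auction: the highest bidder wins the item, but every bidder pays their own bid.
Bids ranked: 995 (J) > 978 (G) > 972 (L) > 969 (I) > 960 (K) > 943 (H) > …
J wins with the top bid; all bids are sunk regardless.
Every bidder forfeits their bid regardless of winning.
Revenue = 941 + 978 + 943 + 969 + 995 + 960 + 972 = $6,758.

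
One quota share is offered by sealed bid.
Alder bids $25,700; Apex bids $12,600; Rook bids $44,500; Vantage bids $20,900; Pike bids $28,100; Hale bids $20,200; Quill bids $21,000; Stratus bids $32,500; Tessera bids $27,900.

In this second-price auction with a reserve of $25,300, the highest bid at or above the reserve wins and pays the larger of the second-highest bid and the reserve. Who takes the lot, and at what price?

Rule: the highest bid at or above the reserve wins and pays the larger of the second-highest bid and the reserve.
Bids in order: 44,500 (Rook) > 32,500 (Stratus) > 28,100 (Pike) > 27,900 (Tessera) > 25,700 (Alder) > 21,000 (Quill) > …
Highest eligible bid: Rook at $44,500.
Second-highest bid $32,500 exceeds the reserve $25,300 → payment $32,500.

Rook pays $32,500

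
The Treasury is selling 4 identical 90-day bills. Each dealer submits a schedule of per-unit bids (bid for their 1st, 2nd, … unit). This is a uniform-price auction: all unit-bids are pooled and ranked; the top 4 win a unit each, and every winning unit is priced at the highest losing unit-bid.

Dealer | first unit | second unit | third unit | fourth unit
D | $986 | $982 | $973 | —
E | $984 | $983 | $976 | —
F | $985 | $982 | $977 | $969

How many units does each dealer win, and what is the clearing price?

D 1, E 2, F 1; clearing price $982

All unit-bids, highest first — top 4: 986 (D-1), 985 (F-1), 984 (E-1), 983 (E-2)
The (k+1)-th unit-bid is $982.
Allocation: D 1, E 2, F 1.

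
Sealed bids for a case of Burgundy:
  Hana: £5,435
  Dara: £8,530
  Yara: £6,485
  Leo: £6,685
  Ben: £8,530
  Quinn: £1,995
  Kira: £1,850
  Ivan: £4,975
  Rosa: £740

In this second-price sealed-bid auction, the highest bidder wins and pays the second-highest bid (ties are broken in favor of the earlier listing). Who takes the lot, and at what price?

Rule: the highest bidder wins and pays the second-highest bid.
Bids ranked: 8,530 (Dara) > 8,530 (Ben) > 6,685 (Leo) > 6,485 (Yara) > 5,435 (Hana) > 4,975 (Ivan) > …
Tie at £8,530 → Dara wins by tie-break.
Dara is highest; pays the second-highest bid, £8,530.

Dara pays £8,530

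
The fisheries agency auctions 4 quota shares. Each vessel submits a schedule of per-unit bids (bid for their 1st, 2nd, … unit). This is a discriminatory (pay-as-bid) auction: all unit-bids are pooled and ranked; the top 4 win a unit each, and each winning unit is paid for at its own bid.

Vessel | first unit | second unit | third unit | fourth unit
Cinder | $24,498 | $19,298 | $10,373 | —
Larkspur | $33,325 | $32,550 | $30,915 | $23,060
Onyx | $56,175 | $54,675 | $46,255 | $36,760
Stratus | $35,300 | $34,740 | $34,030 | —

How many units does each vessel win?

Pooled unit-bids ranked (top 4): 56,175 (Onyx-1), 54,675 (Onyx-2), 46,255 (Onyx-3), 36,760 (Onyx-4)
Next rejected bid: $35,300 (not a price — pay-as-bid).
Allocation: Onyx 4.

Onyx 4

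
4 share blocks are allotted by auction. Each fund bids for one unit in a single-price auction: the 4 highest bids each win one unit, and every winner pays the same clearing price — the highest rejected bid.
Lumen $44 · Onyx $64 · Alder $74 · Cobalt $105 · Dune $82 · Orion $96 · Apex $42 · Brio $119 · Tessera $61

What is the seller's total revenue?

Total revenue: $296

Sorting: 119 (Brio), 105 (Cobalt), 96 (Orion), 82 (Dune), 74 (Alder), 64 (Onyx), …
Winners (4 units): Brio, Cobalt, Orion, Dune.
Clearing price = highest rejected bid = $74.
Total revenue = 4 × $74 = $296.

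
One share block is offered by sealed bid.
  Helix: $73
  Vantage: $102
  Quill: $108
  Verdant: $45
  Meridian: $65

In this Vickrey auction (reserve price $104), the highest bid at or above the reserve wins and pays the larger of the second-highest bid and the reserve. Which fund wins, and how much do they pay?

Sorting bids: 108 (Quill) > 102 (Vantage) > 73 (Helix) > 65 (Meridian) > 45 (Verdant)
Quill has the top bid at or above the reserve ($108).
max(second-highest $102, reserve $104) = $104.

Quill pays $104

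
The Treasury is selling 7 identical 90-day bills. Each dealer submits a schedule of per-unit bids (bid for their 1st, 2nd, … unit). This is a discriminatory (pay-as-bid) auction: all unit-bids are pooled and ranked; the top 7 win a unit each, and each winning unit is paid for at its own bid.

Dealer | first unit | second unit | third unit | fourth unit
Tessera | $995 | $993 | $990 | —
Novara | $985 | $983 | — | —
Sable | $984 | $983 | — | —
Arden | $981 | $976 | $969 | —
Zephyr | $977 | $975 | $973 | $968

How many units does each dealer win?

Merging the schedules and taking the best 7: 995 (Tessera-1), 993 (Tessera-2), 990 (Tessera-3), 985 (Novara-1), 984 (Sable-1), 983 (Novara-2), 983 (Sable-2)
Next rejected bid: $981 (not a price — pay-as-bid).
Allocation: Novara 2, Sable 2, Tessera 3.

Novara 2, Sable 2, Tessera 3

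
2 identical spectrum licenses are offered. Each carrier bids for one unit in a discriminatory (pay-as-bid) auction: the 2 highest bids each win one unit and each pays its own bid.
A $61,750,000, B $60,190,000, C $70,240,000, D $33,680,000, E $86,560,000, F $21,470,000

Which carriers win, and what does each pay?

Bids ranked high→low: 86,560,000 (E), 70,240,000 (C), 61,750,000 (A), 60,190,000 (B), …
Top 2: E, C.
Each winner pays its own bid: E $86,560,000, C $70,240,000.

E $86,560,000, C $70,240,000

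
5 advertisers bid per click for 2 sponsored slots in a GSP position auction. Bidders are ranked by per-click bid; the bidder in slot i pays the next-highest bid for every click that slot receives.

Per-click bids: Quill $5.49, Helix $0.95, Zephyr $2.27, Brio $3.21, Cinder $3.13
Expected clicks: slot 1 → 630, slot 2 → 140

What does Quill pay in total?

Quill pays $2022.30

Sorting advertisers: $5.49 (Quill) > $3.21 (Brio) > $3.13 (Cinder) > …
Quill holds slot 1 → pays next bid $3.21 × 630 clicks = $2022.30.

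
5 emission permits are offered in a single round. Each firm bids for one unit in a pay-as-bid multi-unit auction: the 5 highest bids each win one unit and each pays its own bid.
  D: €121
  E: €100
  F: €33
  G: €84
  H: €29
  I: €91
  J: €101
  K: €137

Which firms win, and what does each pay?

Bids ranked high→low: 137 (K), 121 (D), 101 (J), 100 (E), 91 (I), 84 (G), 33 (F), …
Winners (5 units): K, D, J, E, I.
Each winner pays its own bid: K €137, D €121, J €101, E €100, I €91.

K €137, D €121, J €101, E €100, I €91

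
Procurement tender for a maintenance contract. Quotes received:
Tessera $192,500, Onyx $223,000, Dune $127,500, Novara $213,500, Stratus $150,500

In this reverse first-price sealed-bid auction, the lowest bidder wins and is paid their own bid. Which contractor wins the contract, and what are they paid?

Bids ranked: 127,500 (Dune) < 150,500 (Stratus) < 192,500 (Tessera) < 213,500 (Novara) < 223,000 (Onyx)
Dune is lowest → is paid own bid, $127,500.

Dune is paid $127,500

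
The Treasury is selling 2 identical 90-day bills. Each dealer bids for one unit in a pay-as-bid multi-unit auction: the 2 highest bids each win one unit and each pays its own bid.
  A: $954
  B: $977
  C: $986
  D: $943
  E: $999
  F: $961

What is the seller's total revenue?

Total revenue: $1,985

Bids ranked high→low: 999 (E), 986 (C), 977 (B), 961 (F), …
Winners (2 units): E, C.
Total revenue = 999 + 986 = $1,985.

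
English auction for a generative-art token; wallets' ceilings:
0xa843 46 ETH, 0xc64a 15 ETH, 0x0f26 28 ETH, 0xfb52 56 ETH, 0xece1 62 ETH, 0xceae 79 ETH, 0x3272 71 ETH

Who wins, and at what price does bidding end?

Open ascending-bid auction: the price rises until one bidder remains; the winner pays the price at which the last rival dropped out.
Sorting limits: 79 (0xceae) > 71 (0x3272) > 62 (0xece1) > 56 (0xfb52) > 46 (0xa843) > 28 (0x0f26) > …
Once the price passes 71 ETH, only 0xceae is left; the hammer falls at 0x3272's limit of 71 ETH.

0xceae wins at 71 ETH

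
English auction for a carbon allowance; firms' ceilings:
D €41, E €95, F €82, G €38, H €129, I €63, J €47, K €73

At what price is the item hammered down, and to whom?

Open ascending-bid auction: the price rises until one bidder remains; the winner pays the price at which the last rival dropped out.
Sorting limits: 129 (H) > 95 (E) > 82 (F) > 73 (K) > 63 (I) > 47 (J) > …
Bidding ends when E exits at €95; H takes it.

H wins at €95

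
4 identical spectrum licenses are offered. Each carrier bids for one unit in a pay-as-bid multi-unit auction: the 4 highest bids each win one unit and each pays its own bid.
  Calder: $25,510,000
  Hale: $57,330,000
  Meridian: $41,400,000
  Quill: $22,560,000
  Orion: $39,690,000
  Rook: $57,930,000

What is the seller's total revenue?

Ordering the bids: 57,930,000 (Rook), 57,330,000 (Hale), 41,400,000 (Meridian), 39,690,000 (Orion), 25,510,000 (Calder), 22,560,000 (Quill)
The 4 highest are Rook, Hale, Meridian, Orion.
Total revenue = 57,930,000 + 57,330,000 + 41,400,000 + 39,690,000 = $196,350,000.

Total revenue: $196,350,000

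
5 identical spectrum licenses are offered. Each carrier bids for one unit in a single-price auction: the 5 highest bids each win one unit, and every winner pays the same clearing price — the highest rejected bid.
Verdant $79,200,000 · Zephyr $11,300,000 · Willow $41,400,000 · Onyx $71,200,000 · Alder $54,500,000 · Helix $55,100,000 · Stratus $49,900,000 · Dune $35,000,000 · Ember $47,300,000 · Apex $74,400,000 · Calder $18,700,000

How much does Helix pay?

Ordering the bids: 79,200,000 (Verdant), 74,400,000 (Apex), 71,200,000 (Onyx), 55,100,000 (Helix), 54,500,000 (Alder), 49,900,000 (Stratus), 47,300,000 (Ember), …
Top 5: Verdant, Apex, Onyx, Helix, Alder.
Clearing price = highest rejected bid = $49,900,000.
Helix wins → pays $49,900,000.

Helix pays $49,900,000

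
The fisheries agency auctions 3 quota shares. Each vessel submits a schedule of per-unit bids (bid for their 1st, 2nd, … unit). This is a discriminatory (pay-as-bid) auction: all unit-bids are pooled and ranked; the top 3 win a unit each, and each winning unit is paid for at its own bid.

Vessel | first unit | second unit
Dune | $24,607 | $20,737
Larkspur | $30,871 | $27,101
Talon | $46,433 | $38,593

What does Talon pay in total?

All unit-bids, highest first — top 3: 46,433 (Talon-1), 38,593 (Talon-2), 30,871 (Larkspur-1)
Next rejected bid: $27,101 (not a price — pay-as-bid).
Talon's winning unit-bids: 46,433 + 38,593 = $85,026.

Talon pays $85,026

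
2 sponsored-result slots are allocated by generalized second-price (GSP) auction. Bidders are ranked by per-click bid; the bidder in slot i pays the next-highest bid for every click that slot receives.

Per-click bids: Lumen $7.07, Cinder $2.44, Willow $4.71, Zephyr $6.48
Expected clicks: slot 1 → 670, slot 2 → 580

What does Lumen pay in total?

Lumen pays $4341.60

Sorting advertisers: $7.07 (Lumen) > $6.48 (Zephyr) > $4.71 (Willow) > …
Lumen holds slot 1 → pays next bid $6.48 × 670 clicks = $4341.60.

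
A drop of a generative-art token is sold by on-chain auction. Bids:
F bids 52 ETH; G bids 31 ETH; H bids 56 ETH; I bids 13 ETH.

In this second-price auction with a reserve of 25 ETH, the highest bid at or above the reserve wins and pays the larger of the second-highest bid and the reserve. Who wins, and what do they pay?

H pays 52 ETH

Bids in order: 56 (H) > 52 (F) > 31 (G) > 13 (I)
H has the top bid at or above the reserve (56 ETH).
Second-highest bid 52 ETH exceeds the reserve 25 ETH → payment 52 ETH.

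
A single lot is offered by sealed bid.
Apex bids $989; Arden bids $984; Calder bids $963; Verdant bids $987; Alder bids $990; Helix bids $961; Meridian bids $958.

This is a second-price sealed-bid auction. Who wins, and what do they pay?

Rule: the highest bidder wins and pays the second-highest bid.
Bids in order: 990 (Alder) > 989 (Apex) > 987 (Verdant) > 984 (Arden) > 963 (Calder) > 961 (Helix) > …
Alder wins with the highest bid; price is set by the runner-up at $989.

Alder pays $989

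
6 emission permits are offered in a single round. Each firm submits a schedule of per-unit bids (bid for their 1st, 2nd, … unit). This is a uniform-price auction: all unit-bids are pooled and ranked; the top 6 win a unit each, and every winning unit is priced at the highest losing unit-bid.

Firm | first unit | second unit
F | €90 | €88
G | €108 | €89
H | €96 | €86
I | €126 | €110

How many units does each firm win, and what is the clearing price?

All unit-bids, highest first — top 6: 126 (I-1), 110 (I-2), 108 (G-1), 96 (H-1), 90 (F-1), 89 (G-2)
Highest rejected unit-bid = €88.
Allocation: F 1, G 2, H 1, I 2.

F 1, G 2, H 1, I 2; clearing price €88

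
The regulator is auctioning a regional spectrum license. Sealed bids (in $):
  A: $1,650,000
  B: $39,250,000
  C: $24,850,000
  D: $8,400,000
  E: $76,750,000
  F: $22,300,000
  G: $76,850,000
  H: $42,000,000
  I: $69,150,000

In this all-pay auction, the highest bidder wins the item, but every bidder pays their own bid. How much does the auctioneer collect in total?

Total revenue: $361,200,000

Rule: the highest bidder wins the item, but every bidder pays their own bid.
Bids ranked: 76,850,000 (G) > 76,750,000 (E) > 69,150,000 (I) > 42,000,000 (H) > 39,250,000 (B) > 24,850,000 (C) > …
G wins with the top bid; all bids are sunk regardless.
Every bidder forfeits their bid regardless of winning.
Revenue = 1,650,000 + 39,250,000 + 24,850,000 + 8,400,000 + 76,750,000 + 22,300,000 + 76,850,000 + 42,000,000 + 69,150,000 = $361,200,000.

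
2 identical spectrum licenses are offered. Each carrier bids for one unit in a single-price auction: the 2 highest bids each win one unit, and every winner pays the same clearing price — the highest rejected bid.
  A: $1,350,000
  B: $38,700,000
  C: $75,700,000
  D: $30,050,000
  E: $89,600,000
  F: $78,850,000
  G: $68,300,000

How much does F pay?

F pays $75,700,000

Ordering the bids: 89,600,000 (E), 78,850,000 (F), 75,700,000 (C), 68,300,000 (G), …
Top 2: E, F.
Clearing price = highest rejected bid = $75,700,000.
F wins → pays $75,700,000.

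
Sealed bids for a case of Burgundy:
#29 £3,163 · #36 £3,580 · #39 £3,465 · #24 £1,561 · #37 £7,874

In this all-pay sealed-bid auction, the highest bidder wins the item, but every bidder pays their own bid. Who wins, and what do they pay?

#37 pays £7,874

All-pay sealed-bid auction: the highest bidder wins the item, but every bidder pays their own bid.
Bids in order: 7,874 (#37) > 3,580 (#36) > 3,465 (#39) > 3,163 (#29) > 1,561 (#24)
#37 wins with the top bid; all bids are sunk regardless.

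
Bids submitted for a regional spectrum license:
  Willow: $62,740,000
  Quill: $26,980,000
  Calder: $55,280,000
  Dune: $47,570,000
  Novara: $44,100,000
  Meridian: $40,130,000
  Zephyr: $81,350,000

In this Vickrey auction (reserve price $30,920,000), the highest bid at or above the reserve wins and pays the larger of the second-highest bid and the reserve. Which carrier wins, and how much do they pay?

Zephyr pays $62,740,000

Sorting bids: 81,350,000 (Zephyr) > 62,740,000 (Willow) > 55,280,000 (Calder) > 47,570,000 (Dune) > 44,100,000 (Novara) > 40,130,000 (Meridian) > …
Zephyr has the top bid at or above the reserve ($81,350,000).
max(second-highest $62,740,000, reserve $30,920,000) = $62,740,000; the reserve does not bind.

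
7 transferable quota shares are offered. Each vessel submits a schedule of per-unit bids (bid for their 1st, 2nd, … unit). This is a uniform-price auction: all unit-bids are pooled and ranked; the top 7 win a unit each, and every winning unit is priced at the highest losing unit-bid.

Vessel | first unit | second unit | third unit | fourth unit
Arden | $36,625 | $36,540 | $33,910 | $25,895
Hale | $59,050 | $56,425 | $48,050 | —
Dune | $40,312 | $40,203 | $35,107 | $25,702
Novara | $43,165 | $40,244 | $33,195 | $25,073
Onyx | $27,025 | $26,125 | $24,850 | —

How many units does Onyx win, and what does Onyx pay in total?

All unit-bids, highest first — top 7: 59,050 (Hale-1), 56,425 (Hale-2), 48,050 (Hale-3), 43,165 (Novara-1), 40,312 (Dune-1), 40,244 (Novara-2), 40,203 (Dune-2)
The (k+1)-th unit-bid is $36,625.
Onyx wins 0 unit(s) at $36,625 each.

Onyx: 0 units, pays $0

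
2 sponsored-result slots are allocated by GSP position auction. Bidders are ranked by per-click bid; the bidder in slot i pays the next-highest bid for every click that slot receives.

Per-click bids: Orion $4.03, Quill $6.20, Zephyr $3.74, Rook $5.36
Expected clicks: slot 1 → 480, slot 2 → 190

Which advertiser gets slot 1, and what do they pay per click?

Quill; $5.36 per click

Sorting advertisers: $6.20 (Quill) > $5.36 (Rook) > $4.03 (Orion) > …
Slot 1 goes to the first-ranked bidder, Quill, who pays the next bid down: $5.36/click.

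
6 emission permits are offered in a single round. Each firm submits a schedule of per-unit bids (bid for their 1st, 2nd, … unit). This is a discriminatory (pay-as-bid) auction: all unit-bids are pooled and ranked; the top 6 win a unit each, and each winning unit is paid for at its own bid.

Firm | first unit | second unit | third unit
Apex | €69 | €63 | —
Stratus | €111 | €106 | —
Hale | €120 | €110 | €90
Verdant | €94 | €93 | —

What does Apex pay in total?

Merging the schedules and taking the best 6: 120 (Hale-1), 111 (Stratus-1), 110 (Hale-2), 106 (Stratus-2), 94 (Verdant-1), 93 (Verdant-2)
Next rejected bid: €90 (not a price — pay-as-bid).
Apex wins no units.

Apex pays €0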